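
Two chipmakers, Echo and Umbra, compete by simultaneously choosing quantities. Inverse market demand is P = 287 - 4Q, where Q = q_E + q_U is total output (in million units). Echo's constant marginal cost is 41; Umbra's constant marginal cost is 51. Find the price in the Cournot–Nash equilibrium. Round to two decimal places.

126.33

Echo's profit: π_E = (287 - 4Q)q_E - (41q_E). Setting ∂π_E/∂q_E = 0: 246 - 8q_E - 4(q_U) = 0.
Umbra's profit: π_U = (287 - 4Q)q_U - (51q_U). Setting ∂π_U/∂q_U = 0: 236 - 8q_U - 4(q_E) = 0.
Best responses: q_E = (246 - 4q_U)/8, q_U = (236 - 4q_E)/8.
Solving the pair: q_E = 64/3, q_U = 113/6.
Total output Q = 241/6, so price P = 287 - 4·(241/6) = 379/3.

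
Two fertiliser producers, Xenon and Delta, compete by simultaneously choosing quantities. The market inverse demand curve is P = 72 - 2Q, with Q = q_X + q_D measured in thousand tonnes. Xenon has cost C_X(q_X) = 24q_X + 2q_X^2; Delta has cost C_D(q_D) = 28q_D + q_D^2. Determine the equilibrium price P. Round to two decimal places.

Xenon's profit: π_X = (72 - 2Q)q_X - (24q_X + 2q_X²). Setting ∂π_X/∂q_X = 0: 48 - 8q_X - 2(q_D) = 0.
Delta's profit: π_D = (72 - 2Q)q_D - (28q_D + q_D²). Setting ∂π_D/∂q_D = 0: 44 - 6q_D - 2(q_X) = 0.
So q_X = (48 - 2q_D)/8 and q_D = (44 - 2q_X)/6.
Substituting one into the other gives q_X = 50/11 and q_D = 64/11.
Total output Q = 114/11, so price P = 72 - 2·(114/11) = 564/11.

51.27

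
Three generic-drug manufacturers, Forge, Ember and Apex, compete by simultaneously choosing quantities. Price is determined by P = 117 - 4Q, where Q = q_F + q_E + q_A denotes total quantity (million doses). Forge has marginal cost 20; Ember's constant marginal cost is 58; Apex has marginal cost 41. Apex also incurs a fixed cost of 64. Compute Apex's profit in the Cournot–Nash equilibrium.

Forge's profit: π_F = (117 - 4Q)q_F - (20q_F). Setting ∂π_F/∂q_F = 0: 97 - 8q_F - 4(q_E + q_A) = 0.
Ember's profit: π_E = (117 - 4Q)q_E - (58q_E). Setting ∂π_E/∂q_E = 0: 59 - 8q_E - 4(q_F + q_A) = 0.
Apex's profit: π_A = (117 - 4Q)q_A - (41q_A). Setting ∂π_A/∂q_A = 0: 76 - 8q_A - 4(q_F + q_E) = 0.
Summing all 3 equations gives 232 − 16Q = 0, hence Q = 29/2.
Back-substituting: q_F = (97 − 58)/4 = 39/4, q_E = (59 − 58)/4 = 1/4, q_A = (76 − 58)/4 = 9/2.
Price P = 117 - 4·(29/2) = 59.
Apex's profit: (59 - 41)·(9/2) - 64 = 17.

17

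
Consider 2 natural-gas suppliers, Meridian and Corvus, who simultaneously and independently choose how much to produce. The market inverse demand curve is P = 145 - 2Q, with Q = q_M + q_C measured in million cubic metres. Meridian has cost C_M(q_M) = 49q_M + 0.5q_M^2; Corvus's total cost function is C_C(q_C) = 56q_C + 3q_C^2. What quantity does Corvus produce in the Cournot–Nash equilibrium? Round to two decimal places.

5.50

Meridian's profit: π_M = (145 - 2Q)q_M - (49q_M + (1/2)q_M²). Setting ∂π_M/∂q_M = 0: 96 - 5q_M - 2(q_C) = 0.
Corvus's first-order condition: 89 - 10q_C - 2(q_M) = 0.
Rearranging gives the reaction functions q_M = (96 - 2q_C)/5 and q_C = (89 - 2q_M)/10.
Solving the pair: q_M = 17, q_C = 11/2.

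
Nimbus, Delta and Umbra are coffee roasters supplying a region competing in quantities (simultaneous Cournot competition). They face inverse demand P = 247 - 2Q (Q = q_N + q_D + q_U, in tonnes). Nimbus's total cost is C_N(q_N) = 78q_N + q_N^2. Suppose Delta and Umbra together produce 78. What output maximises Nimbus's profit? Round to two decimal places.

2.17

With rivals' combined output fixed at 78, Nimbus's profit is π_N = (247 - 2·78 - 2q_N)q_N - (78q_N + q_N²) = (91 - 2q_N)q_N - (78q_N + q_N²).
∂π_N/∂q_N = 13 - 6q_N = 0, so q_N = 13/6.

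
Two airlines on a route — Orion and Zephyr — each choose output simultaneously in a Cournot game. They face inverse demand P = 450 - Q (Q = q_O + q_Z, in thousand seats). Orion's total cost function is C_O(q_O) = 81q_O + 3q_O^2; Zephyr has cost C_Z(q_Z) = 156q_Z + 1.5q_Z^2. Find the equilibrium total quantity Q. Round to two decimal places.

90.62

Orion's profit: π_O = (450 - Q)q_O - (81q_O + 3q_O²). Setting ∂π_O/∂q_O = 0: 369 - 8q_O - (q_Z) = 0.
Zephyr's first-order condition: 294 - 5q_Z - (q_O) = 0.
Best responses: q_O = (369 - q_Z)/8, q_Z = (294 - q_O)/5.
Solving the pair: q_O = 517/13, q_Z = 661/13.
Total output Q = 517/13 + 661/13 = 1178/13.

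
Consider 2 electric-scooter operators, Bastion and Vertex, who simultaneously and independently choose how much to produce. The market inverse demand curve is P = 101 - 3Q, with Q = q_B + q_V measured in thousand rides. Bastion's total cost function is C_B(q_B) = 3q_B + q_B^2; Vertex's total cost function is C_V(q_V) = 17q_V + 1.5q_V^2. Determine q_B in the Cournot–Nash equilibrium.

Bastion's profit: π_B = (101 - 3Q)q_B - (3q_B + q_B²). Setting ∂π_B/∂q_B = 0: 98 - 8q_B - 3(q_V) = 0.
Vertex's first-order condition: 84 - 9q_V - 3(q_B) = 0.
So q_B = (98 - 3q_V)/8 and q_V = (84 - 3q_B)/9.
Solving the pair: q_B = 10, q_V = 6.

10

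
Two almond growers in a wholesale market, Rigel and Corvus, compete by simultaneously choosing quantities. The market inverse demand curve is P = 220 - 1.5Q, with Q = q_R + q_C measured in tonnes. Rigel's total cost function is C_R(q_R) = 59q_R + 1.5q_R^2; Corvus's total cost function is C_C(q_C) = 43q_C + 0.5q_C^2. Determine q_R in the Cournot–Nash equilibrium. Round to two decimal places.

17.40

Rigel's profit: π_R = (220 - 1.5Q)q_R - (59q_R + (3/2)q_R²). Setting ∂π_R/∂q_R = 0: 161 - 6q_R - (3/2)(q_C) = 0.
Corvus's first-order condition: 177 - 4q_C - (3/2)(q_R) = 0.
Best responses: q_R = (161 - (3/2)q_C)/6, q_C = (177 - (3/2)q_R)/4.
Solving the pair: q_R = 1514/87, q_C = 1094/29.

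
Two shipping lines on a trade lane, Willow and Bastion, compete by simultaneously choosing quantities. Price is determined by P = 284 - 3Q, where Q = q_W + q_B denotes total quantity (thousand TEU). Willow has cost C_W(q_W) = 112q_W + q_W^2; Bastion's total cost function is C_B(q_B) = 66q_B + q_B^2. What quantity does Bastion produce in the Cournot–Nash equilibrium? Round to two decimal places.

Willow's profit: π_W = (284 - 3Q)q_W - (112q_W + q_W²). Setting ∂π_W/∂q_W = 0: 172 - 8q_W - 3(q_B) = 0.
Bastion's first-order condition: 218 - 8q_B - 3(q_W) = 0.
So q_W = (172 - 3q_B)/8 and q_B = (218 - 3q_W)/8.
Substituting one into the other gives q_W = 722/55 and q_B = 1228/55.

22.33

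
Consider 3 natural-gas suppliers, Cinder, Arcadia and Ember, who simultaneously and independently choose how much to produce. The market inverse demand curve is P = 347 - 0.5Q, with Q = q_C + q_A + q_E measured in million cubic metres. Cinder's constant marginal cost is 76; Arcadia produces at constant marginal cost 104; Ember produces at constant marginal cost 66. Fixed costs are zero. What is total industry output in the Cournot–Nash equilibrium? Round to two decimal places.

Cinder's profit: π_C = (347 - 0.5Q)q_C - (76q_C). Setting ∂π_C/∂q_C = 0: 271 - q_C - (1/2)(q_A + q_E) = 0.
Arcadia's first-order condition: 243 - q_A - (1/2)(q_C + q_E) = 0.
Ember's first-order condition: 281 - q_E - (1/2)(q_C + q_A) = 0.
Adding the 3 first-order conditions: 795 − 2Q = 0, so Q = 795/2.
Back-substituting: q_C = (271 − 795/4)/(1/2) = 289/2, q_A = (243 − 795/4)/(1/2) = 177/2, q_E = (281 − 795/4)/(1/2) = 329/2.
Total output Q = 289/2 + 177/2 + 329/2 = 795/2.

397.50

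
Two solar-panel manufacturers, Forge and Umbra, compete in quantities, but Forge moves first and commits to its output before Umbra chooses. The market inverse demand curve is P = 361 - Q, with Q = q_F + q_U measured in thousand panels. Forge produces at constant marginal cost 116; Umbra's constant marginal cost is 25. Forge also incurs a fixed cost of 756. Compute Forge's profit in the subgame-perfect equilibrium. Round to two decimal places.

2208.50

Solve by backward induction. Given q_F, the follower Umbra maximises π_U = (361 - q_F - q_U)q_U - 25q_U.
∂π_U/∂q_U = 336 - q_F - 2q_U = 0 gives the reaction function q_U = (336 - q_F)/2.
Forge substitutes q_U(q_F) into its own profit: π_F = q_F(361 - q_F - (336 - q_F)/2) - 116q_F = (193 - (1/2)q_F)q_F - 116q_F.
Maximising: ∂π_F/∂q_F = 77 - q_F = 0, giving q_F = 77.
Then q_U = (336 - 77)/2 = 259/2.
Price P = 361 - 413/2 = 309/2.
Forge's profit: (309/2 - 116)·77 - 756 = 2208.5000.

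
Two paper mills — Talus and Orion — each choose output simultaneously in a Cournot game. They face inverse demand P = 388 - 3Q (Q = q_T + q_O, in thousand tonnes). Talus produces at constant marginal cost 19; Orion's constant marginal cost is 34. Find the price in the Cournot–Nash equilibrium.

147

Talus's profit: π_T = (388 - 3Q)q_T - (19q_T). Setting ∂π_T/∂q_T = 0: 369 - 6q_T - 3(q_O) = 0.
Orion's profit: π_O = (388 - 3Q)q_O - (34q_O). Setting ∂π_O/∂q_O = 0: 354 - 6q_O - 3(q_T) = 0.
Rearranging gives the reaction functions q_T = (369 - 3q_O)/6 and q_O = (354 - 3q_T)/6.
Solving the pair: q_T = 128/3, q_O = 113/3.
Total output Q = 241/3, so price P = 388 - 3·(241/3) = 147.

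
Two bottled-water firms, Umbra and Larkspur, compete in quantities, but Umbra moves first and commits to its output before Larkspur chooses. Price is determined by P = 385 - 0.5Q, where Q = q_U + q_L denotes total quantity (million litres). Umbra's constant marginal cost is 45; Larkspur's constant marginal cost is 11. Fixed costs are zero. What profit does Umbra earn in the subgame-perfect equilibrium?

Solve by backward induction. Given q_U, the follower Larkspur maximises π_L = (385 - (1/2)q_U - (1/2)q_L)q_L - 11q_L.
∂π_L/∂q_L = 374 - (1/2)q_U - q_L = 0 gives the reaction function q_L = (374 - (1/2)q_U).
The leader anticipates this reaction. Substituting into P = 385 - 0.5Q gives P = 198 - (1/4)q_U, so π_U = (198 - (1/4)q_U)q_U - 45q_U.
The leader's first-order condition 153 - (1/2)q_U = 0 yields q_U = 306.
Then q_L = (374 - (1/2)·306) = 221.
Price P = 385 - (1/2)·527 = 243/2.
Umbra's profit: (243/2 - 45)·306 = 23409.

23409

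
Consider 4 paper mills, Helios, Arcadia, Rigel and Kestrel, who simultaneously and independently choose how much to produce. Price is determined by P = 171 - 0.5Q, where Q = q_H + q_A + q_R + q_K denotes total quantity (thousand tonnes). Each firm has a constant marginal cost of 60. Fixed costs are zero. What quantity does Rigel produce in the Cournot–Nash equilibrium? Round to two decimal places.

Each firm earns π_i = (171 - 0.5Q)q_i - 60q_i.
Setting ∂π_i/∂q_i = 0 with rivals' quantities fixed: 111 - q_i - (1/2)·Σ_{j≠i} q_j = 0.
With identical firms every q_j equals q_i, so Σ_{j≠i} q_j = 3q_i and 111 = (5/2)q_i, giving q_i = 222/5.

44.40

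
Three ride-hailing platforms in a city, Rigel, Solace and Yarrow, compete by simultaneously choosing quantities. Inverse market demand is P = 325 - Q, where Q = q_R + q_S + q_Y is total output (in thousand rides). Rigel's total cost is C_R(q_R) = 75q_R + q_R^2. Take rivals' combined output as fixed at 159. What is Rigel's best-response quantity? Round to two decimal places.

22.75

With rivals' combined output fixed at 159, Rigel's profit is π_R = (325 - 159 - q_R)q_R - (75q_R + q_R²) = (166 - q_R)q_R - (75q_R + q_R²).
∂π_R/∂q_R = 91 - 4q_R = 0, so q_R = 91/4.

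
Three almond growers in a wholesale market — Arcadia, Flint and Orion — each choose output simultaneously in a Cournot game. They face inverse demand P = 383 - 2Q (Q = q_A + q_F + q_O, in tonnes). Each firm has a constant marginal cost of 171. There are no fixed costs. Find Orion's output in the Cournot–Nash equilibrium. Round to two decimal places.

26.50

Each firm earns π_i = (383 - 2Q)q_i - 171q_i.
First-order condition (treating rivals' output as given): 212 - 4q_i - 2·Σ_{j≠i} q_j = 0.
By symmetry each firm produces the same amount; substituting Σ_{j≠i} q_j = 2q_i yields q_i = 212/8 = 53/2.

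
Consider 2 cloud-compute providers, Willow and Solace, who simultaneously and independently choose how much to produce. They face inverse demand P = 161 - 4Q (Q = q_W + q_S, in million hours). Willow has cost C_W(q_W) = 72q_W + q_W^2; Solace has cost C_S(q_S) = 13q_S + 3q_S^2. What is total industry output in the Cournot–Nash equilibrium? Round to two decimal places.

14.34

Willow's profit: π_W = (161 - 4Q)q_W - (72q_W + q_W²). Setting ∂π_W/∂q_W = 0: 89 - 10q_W - 4(q_S) = 0.
Solace's profit: π_S = (161 - 4Q)q_S - (13q_S + 3q_S²). Setting ∂π_S/∂q_S = 0: 148 - 14q_S - 4(q_W) = 0.
Rearranging gives the reaction functions q_W = (89 - 4q_S)/10 and q_S = (148 - 4q_W)/14.
Solving the pair: q_W = 327/62, q_S = 281/31.
Total output Q = 327/62 + 281/31 = 889/62.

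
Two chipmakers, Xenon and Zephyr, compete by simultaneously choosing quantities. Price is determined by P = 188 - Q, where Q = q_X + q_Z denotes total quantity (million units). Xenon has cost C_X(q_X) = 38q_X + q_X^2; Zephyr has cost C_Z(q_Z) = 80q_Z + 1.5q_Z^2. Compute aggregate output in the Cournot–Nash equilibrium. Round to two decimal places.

48.63

Xenon's profit: π_X = (188 - Q)q_X - (38q_X + q_X²). Setting ∂π_X/∂q_X = 0: 150 - 4q_X - (q_Z) = 0.
Zephyr's profit: π_Z = (188 - Q)q_Z - (80q_Z + (3/2)q_Z²). Setting ∂π_Z/∂q_Z = 0: 108 - 5q_Z - (q_X) = 0.
Best responses: q_X = (150 - q_Z)/4, q_Z = (108 - q_X)/5.
Substituting one into the other gives q_X = 642/19 and q_Z = 282/19.
Total output Q = 642/19 + 282/19 = 924/19.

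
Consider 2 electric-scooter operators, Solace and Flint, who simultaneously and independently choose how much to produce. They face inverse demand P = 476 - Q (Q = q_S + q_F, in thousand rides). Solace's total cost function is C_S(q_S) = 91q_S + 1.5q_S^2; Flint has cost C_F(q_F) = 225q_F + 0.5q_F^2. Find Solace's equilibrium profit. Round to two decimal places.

10423.67

Solace's profit: π_S = (476 - Q)q_S - (91q_S + (3/2)q_S²). Setting ∂π_S/∂q_S = 0: 385 - 5q_S - (q_F) = 0.
Flint's first-order condition: 251 - 3q_F - (q_S) = 0.
Best responses: q_S = (385 - q_F)/5, q_F = (251 - q_S)/3.
Solving the pair: q_S = 452/7, q_F = 435/7.
Price P = 476 - 887/7 = 349.2857.
Solace's profit: 349.2857·(452/7) - 91·(452/7) - (3/2)(452/7)² = 10423.6735.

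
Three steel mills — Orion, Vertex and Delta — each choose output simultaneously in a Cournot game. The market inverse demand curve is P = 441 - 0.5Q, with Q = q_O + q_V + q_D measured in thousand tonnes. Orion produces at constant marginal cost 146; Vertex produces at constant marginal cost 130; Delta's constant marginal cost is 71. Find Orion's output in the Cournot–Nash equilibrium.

102

Orion's profit: π_O = (441 - 0.5Q)q_O - (146q_O). Setting ∂π_O/∂q_O = 0: 295 - q_O - (1/2)(q_V + q_D) = 0.
Vertex's first-order condition: 311 - q_V - (1/2)(q_O + q_D) = 0.
Delta's profit: π_D = (441 - 0.5Q)q_D - (71q_D). Setting ∂π_D/∂q_D = 0: 370 - q_D - (1/2)(q_O + q_V) = 0.
Adding the 3 conditions: 976 − Q − Q = 0, i.e. Q = 488.
Back-substituting: q_O = (295 − 244)/(1/2) = 102, q_V = (311 − 244)/(1/2) = 134, q_D = (370 − 244)/(1/2) = 252.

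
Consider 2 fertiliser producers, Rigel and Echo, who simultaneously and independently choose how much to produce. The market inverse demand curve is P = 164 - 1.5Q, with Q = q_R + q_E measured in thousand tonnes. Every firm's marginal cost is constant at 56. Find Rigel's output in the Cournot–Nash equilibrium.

24

A representative firm's profit is π_i = q_i(164 - 1.5Q) - 56q_i.
First-order condition (treating rivals' output as given): 108 - 3q_i - (3/2)q_j = 0.
By symmetry each firm produces the same amount; substituting q_j = q_i yields q_i = 108/(9/2) = 24.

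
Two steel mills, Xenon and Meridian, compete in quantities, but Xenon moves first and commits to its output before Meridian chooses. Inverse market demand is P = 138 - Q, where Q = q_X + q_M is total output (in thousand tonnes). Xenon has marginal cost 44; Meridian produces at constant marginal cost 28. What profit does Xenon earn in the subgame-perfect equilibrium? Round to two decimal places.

Solve by backward induction. Given q_X, the follower Meridian maximises π_M = (138 - q_X - q_M)q_M - 28q_M.
∂π_M/∂q_M = 110 - q_X - 2q_M = 0 gives the reaction function q_M = (110 - q_X)/2.
Xenon substitutes q_M(q_X) into its own profit: π_X = q_X(138 - q_X - (110 - q_X)/2) - 44q_X = (83 - (1/2)q_X)q_X - 44q_X.
Maximising: ∂π_X/∂q_X = 39 - q_X = 0, giving q_X = 39.
Then q_M = (110 - 39)/2 = 71/2.
Price P = 138 - 149/2 = 127/2.
Xenon's profit: (127/2 - 44)·39 = 1521/2.

760.50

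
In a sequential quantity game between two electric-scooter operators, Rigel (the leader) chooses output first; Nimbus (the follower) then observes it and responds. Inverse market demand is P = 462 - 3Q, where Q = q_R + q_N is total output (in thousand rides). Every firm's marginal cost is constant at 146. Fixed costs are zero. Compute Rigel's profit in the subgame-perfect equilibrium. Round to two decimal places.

The follower Nimbus best-responds to any q_R: π_N = (462 - 3Q)q_N - 146q_N.
∂π_N/∂q_N = 316 - 3q_R - 6q_N = 0 gives the reaction function q_N = (316 - 3q_R)/6.
The leader anticipates this reaction. Substituting into P = 462 - 3Q gives P = 304 - (3/2)q_R, so π_R = (304 - (3/2)q_R)q_R - 146q_R.
The leader's first-order condition 158 - 3q_R = 0 yields q_R = 158/3.
Then q_N = (316 - 3·(158/3))/6 = 79/3.
Price P = 462 - 3·79 = 225.
Rigel's profit: (225 - 146)·(158/3) = 4160.6667.

4160.67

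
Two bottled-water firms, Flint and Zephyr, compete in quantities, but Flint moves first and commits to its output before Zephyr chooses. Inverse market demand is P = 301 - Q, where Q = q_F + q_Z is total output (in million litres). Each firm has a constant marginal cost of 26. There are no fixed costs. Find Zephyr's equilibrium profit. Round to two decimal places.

The follower Zephyr best-responds to any q_F: π_Z = (301 - Q)q_Z - 26q_Z.
Setting the follower's marginal profit to zero, 275 - q_F - 2q_Z = 0, i.e. q_Z = (275 - q_F)/2.
The leader anticipates this reaction. Substituting into P = 301 - Q gives P = 327/2 - (1/2)q_F, so π_F = (327/2 - (1/2)q_F)q_F - 26q_F.
The leader's first-order condition 275/2 - q_F = 0 yields q_F = 275/2.
Then q_Z = (275 - 275/2)/2 = 275/4.
Price P = 301 - 825/4 = 379/4.
Zephyr's profit: (379/4 - 26)·(275/4) = 4726.5625.

4726.56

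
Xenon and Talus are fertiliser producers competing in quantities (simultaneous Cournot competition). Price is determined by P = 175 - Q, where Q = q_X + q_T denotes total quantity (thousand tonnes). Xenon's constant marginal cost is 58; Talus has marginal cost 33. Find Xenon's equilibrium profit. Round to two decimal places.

940.44

Xenon's profit: π_X = (175 - Q)q_X - (58q_X). Setting ∂π_X/∂q_X = 0: 117 - 2q_X - (q_T) = 0.
Talus's first-order condition: 142 - 2q_T - (q_X) = 0.
Best responses: q_X = (117 - q_T)/2, q_T = (142 - q_X)/2.
Solving the pair: q_X = 92/3, q_T = 167/3.
Price P = 175 - 259/3 = 266/3.
Xenon's profit: (266/3 - 58)·(92/3) = 940.4444.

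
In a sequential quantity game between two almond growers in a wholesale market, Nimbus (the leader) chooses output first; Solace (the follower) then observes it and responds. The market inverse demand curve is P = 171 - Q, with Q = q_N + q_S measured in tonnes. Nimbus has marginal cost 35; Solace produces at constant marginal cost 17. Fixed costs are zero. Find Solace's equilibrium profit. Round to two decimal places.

2256.25

The follower Solace best-responds to any q_N: π_S = (171 - Q)q_S - 17q_S.
Setting the follower's marginal profit to zero, 154 - q_N - 2q_S = 0, i.e. q_S = (154 - q_N)/2.
The leader anticipates this reaction. Substituting into P = 171 - Q gives P = 94 - (1/2)q_N, so π_N = (94 - (1/2)q_N)q_N - 35q_N.
Maximising: ∂π_N/∂q_N = 59 - q_N = 0, giving q_N = 59.
Then q_S = (154 - 59)/2 = 95/2.
Price P = 171 - 213/2 = 129/2.
Solace's profit: (129/2 - 17)·(95/2) = 2256.2500.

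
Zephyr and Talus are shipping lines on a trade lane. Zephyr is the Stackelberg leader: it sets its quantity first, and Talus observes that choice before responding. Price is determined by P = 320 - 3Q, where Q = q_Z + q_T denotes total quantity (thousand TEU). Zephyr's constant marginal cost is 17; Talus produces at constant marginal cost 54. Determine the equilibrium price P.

102

The follower Talus best-responds to any q_Z: π_T = (320 - 3Q)q_T - 54q_T.
∂π_T/∂q_T = 266 - 3q_Z - 6q_T = 0 gives the reaction function q_T = (266 - 3q_Z)/6.
Zephyr substitutes q_T(q_Z) into its own profit: π_Z = q_Z(320 - 3q_Z - (266 - 3q_Z)/2) - 17q_Z = (187 - (3/2)q_Z)q_Z - 17q_Z.
The leader's first-order condition 170 - 3q_Z = 0 yields q_Z = 170/3.
Then q_T = (266 - 3·(170/3))/6 = 16.
Total output Q = 218/3, so price P = 320 - 3·(218/3) = 102.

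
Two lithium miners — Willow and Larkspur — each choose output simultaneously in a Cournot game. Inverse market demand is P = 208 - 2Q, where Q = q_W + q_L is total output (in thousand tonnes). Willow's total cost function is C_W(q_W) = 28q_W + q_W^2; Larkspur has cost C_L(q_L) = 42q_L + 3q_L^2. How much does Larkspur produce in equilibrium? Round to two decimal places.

11.36

Willow's profit: π_W = (208 - 2Q)q_W - (28q_W + q_W²). Setting ∂π_W/∂q_W = 0: 180 - 6q_W - 2(q_L) = 0.
Larkspur's profit: π_L = (208 - 2Q)q_L - (42q_L + 3q_L²). Setting ∂π_L/∂q_L = 0: 166 - 10q_L - 2(q_W) = 0.
Rearranging gives the reaction functions q_W = (180 - 2q_L)/6 and q_L = (166 - 2q_W)/10.
Solving the pair: q_W = 367/14, q_L = 159/14.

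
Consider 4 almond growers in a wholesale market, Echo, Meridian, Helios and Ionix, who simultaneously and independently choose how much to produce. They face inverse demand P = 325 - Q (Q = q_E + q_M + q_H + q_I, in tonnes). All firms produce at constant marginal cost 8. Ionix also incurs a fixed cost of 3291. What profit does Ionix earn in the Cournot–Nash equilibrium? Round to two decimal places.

728.56

Each firm earns π_i = (325 - Q)q_i - 8q_i.
First-order condition (treating rivals' output as given): 317 - 2q_i - Σ_{j≠i} q_j = 0.
With identical firms every q_j equals q_i, so Σ_{j≠i} q_j = 3q_i and 317 = 5q_i, giving q_i = 317/5.
Price P = 325 - 1268/5 = 357/5.
Ionix's profit: (357/5 - 8)·(317/5) - 3291 = 728.5600.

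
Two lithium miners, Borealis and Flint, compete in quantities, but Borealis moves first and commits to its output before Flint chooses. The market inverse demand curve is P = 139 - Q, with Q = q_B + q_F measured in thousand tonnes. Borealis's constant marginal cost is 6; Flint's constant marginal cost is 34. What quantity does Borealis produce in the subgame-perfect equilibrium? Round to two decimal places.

The follower Flint best-responds to any q_B: π_F = (139 - Q)q_F - 34q_F.
∂π_F/∂q_F = 105 - q_B - 2q_F = 0 gives the reaction function q_F = (105 - q_B)/2.
Borealis substitutes q_F(q_B) into its own profit: π_B = q_B(139 - q_B - (105 - q_B)/2) - 6q_B = (173/2 - (1/2)q_B)q_B - 6q_B.
Leader FOC: 161/2 - q_B = 0, so q_B = 161/2.
Then q_F = (105 - 161/2)/2 = 49/4.

80.50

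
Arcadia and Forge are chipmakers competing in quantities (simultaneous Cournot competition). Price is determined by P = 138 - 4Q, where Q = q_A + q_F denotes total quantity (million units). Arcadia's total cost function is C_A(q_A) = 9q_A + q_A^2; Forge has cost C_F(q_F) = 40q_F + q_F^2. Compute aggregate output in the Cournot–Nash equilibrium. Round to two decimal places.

Arcadia's profit: π_A = (138 - 4Q)q_A - (9q_A + q_A²). Setting ∂π_A/∂q_A = 0: 129 - 10q_A - 4(q_F) = 0.
Forge's profit: π_F = (138 - 4Q)q_F - (40q_F + q_F²). Setting ∂π_F/∂q_F = 0: 98 - 10q_F - 4(q_A) = 0.
Best responses: q_A = (129 - 4q_F)/10, q_F = (98 - 4q_A)/10.
Solving the pair: q_A = 449/42, q_F = 116/21.
Total output Q = 449/42 + 116/21 = 227/14.

16.21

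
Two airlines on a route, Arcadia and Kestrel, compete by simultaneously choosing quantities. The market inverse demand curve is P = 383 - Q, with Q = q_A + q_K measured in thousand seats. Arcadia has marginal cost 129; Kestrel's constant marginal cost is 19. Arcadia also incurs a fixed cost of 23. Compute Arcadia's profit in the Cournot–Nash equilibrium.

2281

Arcadia's profit: π_A = (383 - Q)q_A - (129q_A). Setting ∂π_A/∂q_A = 0: 254 - 2q_A - (q_K) = 0.
Kestrel's first-order condition: 364 - 2q_K - (q_A) = 0.
Best responses: q_A = (254 - q_K)/2, q_K = (364 - q_A)/2.
Substituting one into the other gives q_A = 48 and q_K = 158.
Price P = 383 - 206 = 177.
Arcadia's profit: (177 - 129)·48 - 23 = 2281.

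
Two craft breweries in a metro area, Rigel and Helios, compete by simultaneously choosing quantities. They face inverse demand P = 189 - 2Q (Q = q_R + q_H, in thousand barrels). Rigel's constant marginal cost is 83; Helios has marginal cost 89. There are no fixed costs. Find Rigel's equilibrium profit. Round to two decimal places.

696.89

Rigel's profit: π_R = (189 - 2Q)q_R - (83q_R). Setting ∂π_R/∂q_R = 0: 106 - 4q_R - 2(q_H) = 0.
Helios's profit: π_H = (189 - 2Q)q_H - (89q_H). Setting ∂π_H/∂q_H = 0: 100 - 4q_H - 2(q_R) = 0.
Rearranging gives the reaction functions q_R = (106 - 2q_H)/4 and q_H = (100 - 2q_R)/4.
Solving the pair: q_R = 56/3, q_H = 47/3.
Price P = 189 - 2·(103/3) = 361/3.
Rigel's profit: (361/3 - 83)·(56/3) = 696.8889.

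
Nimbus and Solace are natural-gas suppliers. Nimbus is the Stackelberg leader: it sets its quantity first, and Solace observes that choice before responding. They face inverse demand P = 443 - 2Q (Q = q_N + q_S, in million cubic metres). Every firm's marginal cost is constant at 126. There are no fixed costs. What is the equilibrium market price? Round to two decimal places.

205.25

The follower Solace best-responds to any q_N: π_S = (443 - 2Q)q_S - 126q_S.
Setting the follower's marginal profit to zero, 317 - 2q_N - 4q_S = 0, i.e. q_S = (317 - 2q_N)/4.
The leader anticipates this reaction. Substituting into P = 443 - 2Q gives P = 569/2 - q_N, so π_N = (569/2 - q_N)q_N - 126q_N.
Maximising: ∂π_N/∂q_N = 317/2 - 2q_N = 0, giving q_N = 317/4.
Then q_S = (317 - 2·(317/4))/4 = 317/8.
Total output Q = 951/8, so price P = 443 - 2·(951/8) = 821/4.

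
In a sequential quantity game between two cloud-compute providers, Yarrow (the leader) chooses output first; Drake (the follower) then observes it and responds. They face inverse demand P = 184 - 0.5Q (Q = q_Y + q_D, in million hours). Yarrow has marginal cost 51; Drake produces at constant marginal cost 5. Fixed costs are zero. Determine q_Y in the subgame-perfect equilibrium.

The follower Drake best-responds to any q_Y: π_D = (184 - 0.5Q)q_D - 5q_D.
Setting the follower's marginal profit to zero, 179 - (1/2)q_Y - q_D = 0, i.e. q_D = (179 - (1/2)q_Y).
Yarrow substitutes q_D(q_Y) into its own profit: π_Y = q_Y(184 - (1/2)q_Y - (179 - (1/2)q_Y)/2) - 51q_Y = (189/2 - (1/4)q_Y)q_Y - 51q_Y.
Leader FOC: 87/2 - (1/2)q_Y = 0, so q_Y = 87.
Then q_D = (179 - (1/2)·87) = 271/2.

87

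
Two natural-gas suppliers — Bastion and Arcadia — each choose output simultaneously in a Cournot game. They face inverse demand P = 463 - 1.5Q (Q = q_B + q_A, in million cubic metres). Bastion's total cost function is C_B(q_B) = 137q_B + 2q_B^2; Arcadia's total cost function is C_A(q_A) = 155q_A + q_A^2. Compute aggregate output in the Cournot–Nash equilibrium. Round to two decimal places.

Bastion's profit: π_B = (463 - 1.5Q)q_B - (137q_B + 2q_B²). Setting ∂π_B/∂q_B = 0: 326 - 7q_B - (3/2)(q_A) = 0.
Arcadia's profit: π_A = (463 - 1.5Q)q_A - (155q_A + q_A²). Setting ∂π_A/∂q_A = 0: 308 - 5q_A - (3/2)(q_B) = 0.
So q_B = (326 - (3/2)q_A)/7 and q_A = (308 - (3/2)q_B)/5.
Substituting one into the other gives q_B = 35.6641 and q_A = 50.9008.
Total output Q = 35.6641 + 50.9008 = 86.5649.

86.56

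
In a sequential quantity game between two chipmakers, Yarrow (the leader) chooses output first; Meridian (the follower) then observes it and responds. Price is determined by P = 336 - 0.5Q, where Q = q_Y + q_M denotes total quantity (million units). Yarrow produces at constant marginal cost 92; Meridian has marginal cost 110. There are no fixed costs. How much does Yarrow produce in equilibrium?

Solve by backward induction. Given q_Y, the follower Meridian maximises π_M = (336 - (1/2)q_Y - (1/2)q_M)q_M - 110q_M.
Follower FOC: 226 - (1/2)q_Y - q_M = 0, so q_M(q_Y) = (226 - (1/2)q_Y).
The leader anticipates this reaction. Substituting into P = 336 - 0.5Q gives P = 223 - (1/4)q_Y, so π_Y = (223 - (1/4)q_Y)q_Y - 92q_Y.
The leader's first-order condition 131 - (1/2)q_Y = 0 yields q_Y = 262.
Then q_M = (226 - (1/2)·262) = 95.

262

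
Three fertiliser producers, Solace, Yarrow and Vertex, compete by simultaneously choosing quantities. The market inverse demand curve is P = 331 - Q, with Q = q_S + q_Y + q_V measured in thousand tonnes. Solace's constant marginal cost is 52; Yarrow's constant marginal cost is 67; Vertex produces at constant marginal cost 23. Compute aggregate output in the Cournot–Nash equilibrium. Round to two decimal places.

212.75

Solace's profit: π_S = (331 - Q)q_S - (52q_S). Setting ∂π_S/∂q_S = 0: 279 - 2q_S - (q_Y + q_V) = 0.
Yarrow's first-order condition: 264 - 2q_Y - (q_S + q_V) = 0.
Vertex's profit: π_V = (331 - Q)q_V - (23q_V). Setting ∂π_V/∂q_V = 0: 308 - 2q_V - (q_S + q_Y) = 0.
Adding the 3 first-order conditions: 851 − 4Q = 0, so Q = 851/4.
Back-substituting: q_S = (279 − 851/4) = 265/4, q_Y = (264 − 851/4) = 205/4, q_V = (308 − 851/4) = 381/4.
Total output Q = 265/4 + 205/4 + 381/4 = 851/4.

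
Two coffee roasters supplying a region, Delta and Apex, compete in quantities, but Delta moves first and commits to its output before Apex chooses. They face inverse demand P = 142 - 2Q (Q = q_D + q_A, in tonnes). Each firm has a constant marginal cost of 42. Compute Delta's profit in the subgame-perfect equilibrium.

The follower Apex best-responds to any q_D: π_A = (142 - 2Q)q_A - 42q_A.
∂π_A/∂q_A = 100 - 2q_D - 4q_A = 0 gives the reaction function q_A = (100 - 2q_D)/4.
The leader anticipates this reaction. Substituting into P = 142 - 2Q gives P = 92 - q_D, so π_D = (92 - q_D)q_D - 42q_D.
The leader's first-order condition 50 - 2q_D = 0 yields q_D = 25.
Then q_A = (100 - 2·25)/4 = 25/2.
Price P = 142 - 2·(75/2) = 67.
Delta's profit: (67 - 42)·25 = 625.

625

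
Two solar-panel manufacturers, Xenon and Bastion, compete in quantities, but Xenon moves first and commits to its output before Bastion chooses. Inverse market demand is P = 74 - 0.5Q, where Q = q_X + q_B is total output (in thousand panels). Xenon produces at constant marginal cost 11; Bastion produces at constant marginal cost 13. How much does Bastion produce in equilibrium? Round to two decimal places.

28.50

Solve by backward induction. Given q_X, the follower Bastion maximises π_B = (74 - (1/2)q_X - (1/2)q_B)q_B - 13q_B.
∂π_B/∂q_B = 61 - (1/2)q_X - q_B = 0 gives the reaction function q_B = (61 - (1/2)q_X).
The leader anticipates this reaction. Substituting into P = 74 - 0.5Q gives P = 87/2 - (1/4)q_X, so π_X = (87/2 - (1/4)q_X)q_X - 11q_X.
Leader FOC: 65/2 - (1/2)q_X = 0, so q_X = 65.
Then q_B = (61 - (1/2)·65) = 57/2.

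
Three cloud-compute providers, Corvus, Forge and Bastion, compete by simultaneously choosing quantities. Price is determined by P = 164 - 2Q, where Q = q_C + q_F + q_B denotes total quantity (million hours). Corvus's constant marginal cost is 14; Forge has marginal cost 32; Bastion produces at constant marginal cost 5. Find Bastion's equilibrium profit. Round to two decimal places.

1188.28

Corvus's profit: π_C = (164 - 2Q)q_C - (14q_C). Setting ∂π_C/∂q_C = 0: 150 - 4q_C - 2(q_F + q_B) = 0.
Forge's first-order condition: 132 - 4q_F - 2(q_C + q_B) = 0.
Bastion's first-order condition: 159 - 4q_B - 2(q_C + q_F) = 0.
Summing all 3 equations gives 441 − 8Q = 0, hence Q = 441/8.
Back-substituting: q_C = (150 − 441/4)/2 = 159/8, q_F = (132 − 441/4)/2 = 87/8, q_B = (159 − 441/4)/2 = 195/8.
Price P = 164 - 2·(441/8) = 215/4.
Bastion's profit: (215/4 - 5)·(195/8) = 1188.2813.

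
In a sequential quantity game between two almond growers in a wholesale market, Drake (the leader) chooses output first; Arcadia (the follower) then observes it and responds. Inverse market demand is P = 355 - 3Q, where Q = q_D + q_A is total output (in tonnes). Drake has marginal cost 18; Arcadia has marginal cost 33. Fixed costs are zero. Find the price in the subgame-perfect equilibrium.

The follower Arcadia best-responds to any q_D: π_A = (355 - 3Q)q_A - 33q_A.
∂π_A/∂q_A = 322 - 3q_D - 6q_A = 0 gives the reaction function q_A = (322 - 3q_D)/6.
Drake substitutes q_A(q_D) into its own profit: π_D = q_D(355 - 3q_D - (322 - 3q_D)/2) - 18q_D = (194 - (3/2)q_D)q_D - 18q_D.
Leader FOC: 176 - 3q_D = 0, so q_D = 176/3.
Then q_A = (322 - 3·(176/3))/6 = 73/3.
Total output Q = 83, so price P = 355 - 3·83 = 106.

106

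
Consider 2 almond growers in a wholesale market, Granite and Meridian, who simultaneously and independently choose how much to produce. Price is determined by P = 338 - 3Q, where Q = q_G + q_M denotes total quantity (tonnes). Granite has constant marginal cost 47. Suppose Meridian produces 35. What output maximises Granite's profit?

31

With the rival's output fixed at 35, Granite's profit is π_G = (338 - 3·35 - 3q_G)q_G - (47q_G) = (233 - 3q_G)q_G - (47q_G).
∂π_G/∂q_G = 186 - 6q_G = 0, so q_G = 31.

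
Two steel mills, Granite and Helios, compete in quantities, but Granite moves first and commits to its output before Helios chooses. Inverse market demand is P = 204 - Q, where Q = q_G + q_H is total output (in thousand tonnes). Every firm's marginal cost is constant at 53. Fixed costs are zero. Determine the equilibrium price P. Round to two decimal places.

90.75

Solve by backward induction. Given q_G, the follower Helios maximises π_H = (204 - q_G - q_H)q_H - 53q_H.
∂π_H/∂q_H = 151 - q_G - 2q_H = 0 gives the reaction function q_H = (151 - q_G)/2.
Granite substitutes q_H(q_G) into its own profit: π_G = q_G(204 - q_G - (151 - q_G)/2) - 53q_G = (257/2 - (1/2)q_G)q_G - 53q_G.
Leader FOC: 151/2 - q_G = 0, so q_G = 151/2.
Then q_H = (151 - 151/2)/2 = 151/4.
Total output Q = 453/4, so price P = 204 - 453/4 = 363/4.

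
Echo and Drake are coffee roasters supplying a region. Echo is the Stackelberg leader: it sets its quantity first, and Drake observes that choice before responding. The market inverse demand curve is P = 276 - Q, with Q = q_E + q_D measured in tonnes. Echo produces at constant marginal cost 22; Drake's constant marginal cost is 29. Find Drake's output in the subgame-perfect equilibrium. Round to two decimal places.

58.25

The follower Drake best-responds to any q_E: π_D = (276 - Q)q_D - 29q_D.
Follower FOC: 247 - q_E - 2q_D = 0, so q_D(q_E) = (247 - q_E)/2.
Echo substitutes q_D(q_E) into its own profit: π_E = q_E(276 - q_E - (247 - q_E)/2) - 22q_E = (305/2 - (1/2)q_E)q_E - 22q_E.
Leader FOC: 261/2 - q_E = 0, so q_E = 261/2.
Then q_D = (247 - 261/2)/2 = 233/4.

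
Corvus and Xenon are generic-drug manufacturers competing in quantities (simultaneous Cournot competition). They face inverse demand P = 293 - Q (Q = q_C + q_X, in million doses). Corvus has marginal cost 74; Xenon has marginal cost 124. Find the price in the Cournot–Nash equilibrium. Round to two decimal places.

163.67

Corvus's profit: π_C = (293 - Q)q_C - (74q_C). Setting ∂π_C/∂q_C = 0: 219 - 2q_C - (q_X) = 0.
Xenon's first-order condition: 169 - 2q_X - (q_C) = 0.
So q_C = (219 - q_X)/2 and q_X = (169 - q_C)/2.
Substituting one into the other gives q_C = 269/3 and q_X = 119/3.
Total output Q = 388/3, so price P = 293 - 388/3 = 491/3.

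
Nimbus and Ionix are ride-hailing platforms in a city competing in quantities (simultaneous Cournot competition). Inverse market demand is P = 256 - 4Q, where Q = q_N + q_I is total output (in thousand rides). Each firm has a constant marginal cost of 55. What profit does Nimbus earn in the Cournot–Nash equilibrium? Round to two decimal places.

Each firm earns π_i = (256 - 4Q)q_i - 55q_i.
First-order condition (treating rivals' output as given): 201 - 8q_i - 4q_j = 0.
With identical firms every q_j equals q_i, so q_j = q_i and 201 = 12q_i, giving q_i = 67/4.
Price P = 256 - 4·(67/2) = 122.
Nimbus's profit: (122 - 55)·(67/4) = 1122.2500.

1122.25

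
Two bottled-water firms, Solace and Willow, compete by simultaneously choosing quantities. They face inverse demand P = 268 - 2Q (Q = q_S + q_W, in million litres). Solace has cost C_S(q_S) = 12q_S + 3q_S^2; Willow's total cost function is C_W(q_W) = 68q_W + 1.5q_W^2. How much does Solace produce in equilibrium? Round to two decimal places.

Solace's profit: π_S = (268 - 2Q)q_S - (12q_S + 3q_S²). Setting ∂π_S/∂q_S = 0: 256 - 10q_S - 2(q_W) = 0.
Willow's profit: π_W = (268 - 2Q)q_W - (68q_W + (3/2)q_W²). Setting ∂π_W/∂q_W = 0: 200 - 7q_W - 2(q_S) = 0.
Best responses: q_S = (256 - 2q_W)/10, q_W = (200 - 2q_S)/7.
Solving the pair: q_S = 232/11, q_W = 248/11.

21.09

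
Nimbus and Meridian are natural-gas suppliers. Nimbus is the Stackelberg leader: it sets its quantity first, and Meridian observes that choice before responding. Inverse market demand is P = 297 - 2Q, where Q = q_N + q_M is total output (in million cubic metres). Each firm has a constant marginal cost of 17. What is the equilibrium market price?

87

Solve by backward induction. Given q_N, the follower Meridian maximises π_M = (297 - 2q_N - 2q_M)q_M - 17q_M.
Follower FOC: 280 - 2q_N - 4q_M = 0, so q_M(q_N) = (280 - 2q_N)/4.
Nimbus substitutes q_M(q_N) into its own profit: π_N = q_N(297 - 2q_N - (280 - 2q_N)/2) - 17q_N = (157 - q_N)q_N - 17q_N.
The leader's first-order condition 140 - 2q_N = 0 yields q_N = 70.
Then q_M = (280 - 2·70)/4 = 35.
Total output Q = 105, so price P = 297 - 2·105 = 87.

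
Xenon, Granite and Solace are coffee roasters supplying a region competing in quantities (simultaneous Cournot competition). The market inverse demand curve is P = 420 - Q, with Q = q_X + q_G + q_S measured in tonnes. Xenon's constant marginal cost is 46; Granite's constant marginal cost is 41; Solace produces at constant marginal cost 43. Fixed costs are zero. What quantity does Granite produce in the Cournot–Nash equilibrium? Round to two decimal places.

96.50

Xenon's profit: π_X = (420 - Q)q_X - (46q_X). Setting ∂π_X/∂q_X = 0: 374 - 2q_X - (q_G + q_S) = 0.
Granite's profit: π_G = (420 - Q)q_G - (41q_G). Setting ∂π_G/∂q_G = 0: 379 - 2q_G - (q_X + q_S) = 0.
Solace's first-order condition: 377 - 2q_S - (q_X + q_G) = 0.
Adding the 3 first-order conditions: 1130 − 4Q = 0, so Q = 565/2.
Back-substituting: q_X = (374 − 565/2) = 183/2, q_G = (379 − 565/2) = 193/2, q_S = (377 − 565/2) = 189/2.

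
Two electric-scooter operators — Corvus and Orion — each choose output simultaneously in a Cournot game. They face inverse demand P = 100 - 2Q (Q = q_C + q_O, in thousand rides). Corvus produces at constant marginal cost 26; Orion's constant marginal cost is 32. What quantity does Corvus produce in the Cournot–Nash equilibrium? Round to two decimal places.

Corvus's profit: π_C = (100 - 2Q)q_C - (26q_C). Setting ∂π_C/∂q_C = 0: 74 - 4q_C - 2(q_O) = 0.
Orion's profit: π_O = (100 - 2Q)q_O - (32q_O). Setting ∂π_O/∂q_O = 0: 68 - 4q_O - 2(q_C) = 0.
Rearranging gives the reaction functions q_C = (74 - 2q_O)/4 and q_O = (68 - 2q_C)/4.
Solving the pair: q_C = 40/3, q_O = 31/3.

13.33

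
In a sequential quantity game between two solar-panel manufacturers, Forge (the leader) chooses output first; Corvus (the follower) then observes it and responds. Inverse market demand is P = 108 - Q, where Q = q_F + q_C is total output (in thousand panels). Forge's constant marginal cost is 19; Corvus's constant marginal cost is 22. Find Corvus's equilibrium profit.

The follower Corvus best-responds to any q_F: π_C = (108 - Q)q_C - 22q_C.
∂π_C/∂q_C = 86 - q_F - 2q_C = 0 gives the reaction function q_C = (86 - q_F)/2.
The leader anticipates this reaction. Substituting into P = 108 - Q gives P = 65 - (1/2)q_F, so π_F = (65 - (1/2)q_F)q_F - 19q_F.
The leader's first-order condition 46 - q_F = 0 yields q_F = 46.
Then q_C = (86 - 46)/2 = 20.
Price P = 108 - 66 = 42.
Corvus's profit: (42 - 22)·20 = 400.

400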